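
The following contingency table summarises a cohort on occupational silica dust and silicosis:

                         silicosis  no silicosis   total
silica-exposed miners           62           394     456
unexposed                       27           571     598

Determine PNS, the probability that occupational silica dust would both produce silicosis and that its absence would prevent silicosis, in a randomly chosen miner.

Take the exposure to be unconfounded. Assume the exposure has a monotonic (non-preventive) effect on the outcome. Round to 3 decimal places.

PNS ≈ 0.091

p₁ = P(outcome | exposed) = 62/456 = 0.13596
p₀ = P(outcome | unexposed) = 27/598 = 0.045151
Under exogeneity and monotonicity, PNS = p₁ − p₀.
PNS = 0.13596 − 0.045151 = 0.090814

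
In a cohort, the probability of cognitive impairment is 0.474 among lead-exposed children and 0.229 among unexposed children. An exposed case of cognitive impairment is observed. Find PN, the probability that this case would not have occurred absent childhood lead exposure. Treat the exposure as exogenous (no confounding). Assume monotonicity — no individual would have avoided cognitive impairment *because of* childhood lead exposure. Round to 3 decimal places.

PN ≈ 0.517

Let p₁ = 0.474, p₀ = 0.229.
Under exogeneity and monotonicity, PN = (p₁ − p₀) / p₁.
PN = (0.474 − 0.229) / 0.474 = 0.245 / 0.474 ≈ 0.5169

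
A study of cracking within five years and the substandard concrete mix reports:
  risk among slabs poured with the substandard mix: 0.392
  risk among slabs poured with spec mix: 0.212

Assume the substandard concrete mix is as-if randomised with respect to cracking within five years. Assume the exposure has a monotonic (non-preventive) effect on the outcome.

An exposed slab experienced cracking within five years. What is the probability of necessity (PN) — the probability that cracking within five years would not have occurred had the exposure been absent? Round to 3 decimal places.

Let p₁ = 0.392, p₀ = 0.212.
Under exogeneity and monotonicity, PN = (p₁ − p₀) / p₁.
PN = (0.392 − 0.212) / 0.392 = 0.18 / 0.392 ≈ 0.4592

PN ≈ 0.459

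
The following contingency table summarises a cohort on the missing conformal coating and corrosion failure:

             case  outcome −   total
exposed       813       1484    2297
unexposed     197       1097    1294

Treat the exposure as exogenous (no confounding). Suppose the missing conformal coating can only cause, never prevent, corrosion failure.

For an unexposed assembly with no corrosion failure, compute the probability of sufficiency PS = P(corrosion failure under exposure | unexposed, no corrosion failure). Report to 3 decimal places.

PS ≈ 0.238

p₁ = P(outcome | exposed) = 813/2297 = 0.35394
p₀ = P(outcome | unexposed) = 197/1294 = 0.15224
Under exogeneity and monotonicity, PS = (p₁ − p₀)/(1 − p₀).
PS = (0.35394 − 0.15224) / 0.84776 ≈ 0.2379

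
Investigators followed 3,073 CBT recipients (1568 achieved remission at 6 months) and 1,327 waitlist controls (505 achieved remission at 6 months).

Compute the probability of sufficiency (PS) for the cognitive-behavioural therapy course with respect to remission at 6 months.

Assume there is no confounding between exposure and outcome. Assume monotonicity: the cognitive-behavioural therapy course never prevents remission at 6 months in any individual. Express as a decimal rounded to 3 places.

p₁ = P(outcome | exposed) = 1568/3073 = 0.51025
p₀ = P(outcome | unexposed) = 505/1327 = 0.38056
Under exogeneity and monotonicity, PS = (p₁ − p₀) / (1 − p₀).
PS = (0.51025 − 0.38056) / (1 − 0.38056) = 0.12969 / 0.61944 ≈ 0.2094

PS ≈ 0.209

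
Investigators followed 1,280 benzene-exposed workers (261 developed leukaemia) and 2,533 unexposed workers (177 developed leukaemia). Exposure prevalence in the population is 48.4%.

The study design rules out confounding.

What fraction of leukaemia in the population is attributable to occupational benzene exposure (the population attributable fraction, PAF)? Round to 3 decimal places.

PAF ≈ 0.481

p₁ = P(outcome | exposed) = 261/1280 = 0.20391
p₀ = P(outcome | unexposed) = 177/2533 = 0.069878
Overall risk P(Y=1) = π·p₁ + (1−π)·p₀ = 0.484×0.20391 + 0.516×0.069878 = 0.13475.
Under exogeneity, PAF = [P(Y=1) − p₀] / P(Y=1).
PAF = (0.13475 − 0.069878) / 0.13475 ≈ 0.4814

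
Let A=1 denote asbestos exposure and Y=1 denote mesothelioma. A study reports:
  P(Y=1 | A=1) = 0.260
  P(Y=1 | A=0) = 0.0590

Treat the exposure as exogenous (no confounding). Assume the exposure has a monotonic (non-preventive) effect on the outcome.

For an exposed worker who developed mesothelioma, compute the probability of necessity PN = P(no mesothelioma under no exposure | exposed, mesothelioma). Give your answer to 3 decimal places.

PN ≈ 0.773

Let p₁ = 0.26, p₀ = 0.059.
Under exogeneity and monotonicity, PN = (p₁ − p₀) / p₁.
PN = (0.26 − 0.059) / 0.26 = 0.201 / 0.26 ≈ 0.7731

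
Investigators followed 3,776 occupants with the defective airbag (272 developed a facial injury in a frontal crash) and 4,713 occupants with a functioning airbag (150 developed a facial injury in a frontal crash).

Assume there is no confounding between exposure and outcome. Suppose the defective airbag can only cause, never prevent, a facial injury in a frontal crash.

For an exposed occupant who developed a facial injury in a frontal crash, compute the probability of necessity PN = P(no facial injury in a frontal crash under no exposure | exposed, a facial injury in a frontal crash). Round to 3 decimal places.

p₁ = P(outcome | exposed) = 272/3776 = 0.072034
p₀ = P(outcome | unexposed) = 150/4713 = 0.031827
Under exogeneity and monotonicity, PN = (p₁ − p₀) / p₁.
PN = (0.072034 − 0.031827) / 0.072034 = 0.040207 / 0.072034 ≈ 0.5582

PN ≈ 0.558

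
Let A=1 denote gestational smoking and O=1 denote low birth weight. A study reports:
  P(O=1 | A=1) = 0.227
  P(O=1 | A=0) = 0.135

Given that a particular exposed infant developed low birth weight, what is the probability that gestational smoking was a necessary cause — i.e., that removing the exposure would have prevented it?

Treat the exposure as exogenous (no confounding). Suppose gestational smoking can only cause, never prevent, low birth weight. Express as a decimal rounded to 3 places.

Let p₁ = 0.227, p₀ = 0.135.
Under exogeneity and monotonicity, PN = (p₁ − p₀) / p₁.
PN = (0.227 − 0.135) / 0.227 = 0.092 / 0.227 ≈ 0.4053

PN ≈ 0.405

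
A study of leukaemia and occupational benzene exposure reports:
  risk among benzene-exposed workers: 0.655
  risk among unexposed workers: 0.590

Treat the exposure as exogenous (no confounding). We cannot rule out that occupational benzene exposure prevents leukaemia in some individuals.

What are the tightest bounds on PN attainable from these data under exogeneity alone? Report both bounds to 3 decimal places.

Let p₁ = 0.655, p₀ = 0.59.
Under exogeneity alone the bounds on PN are max{0,(p₁−p₀)/p₁} ≤ PN ≤ min{1,(1−p₀)/p₁}.
  lower = (p₁ − p₀)/p₁ = 0.065 / 0.655 ≈ 0.0992
  upper = min{1, (1 − p₀)/p₁} = 0.41 / 0.655 ≈ 0.6260

0.099 ≤ PN ≤ 0.626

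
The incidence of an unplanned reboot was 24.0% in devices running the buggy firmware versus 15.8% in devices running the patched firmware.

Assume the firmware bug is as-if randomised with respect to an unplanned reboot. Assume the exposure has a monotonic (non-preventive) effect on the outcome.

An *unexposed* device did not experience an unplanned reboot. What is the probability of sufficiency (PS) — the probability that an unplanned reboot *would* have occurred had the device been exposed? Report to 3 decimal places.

p₁ = 0.24, p₀ = 0.158.
Under exogeneity and monotonicity, PS = (p₁ − p₀) / (1 − p₀).
PS = (0.24 − 0.158) / (1 − 0.158) = 0.082 / 0.842 ≈ 0.0974

PS ≈ 0.097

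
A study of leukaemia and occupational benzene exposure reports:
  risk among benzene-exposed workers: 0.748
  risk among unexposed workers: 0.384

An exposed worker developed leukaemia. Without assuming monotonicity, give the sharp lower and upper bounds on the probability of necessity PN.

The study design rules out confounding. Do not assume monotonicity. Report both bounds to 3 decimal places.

0.487 ≤ PN ≤ 0.824

Let p₁ = 0.748, p₀ = 0.384.
Under exogeneity alone the bounds on PN are max{0,(p₁−p₀)/p₁} ≤ PN ≤ min{1,(1−p₀)/p₁}.
  lower = (p₁ − p₀)/p₁ = 0.364 / 0.748 ≈ 0.4866
  upper = min{1, (1 − p₀)/p₁} = 0.616 / 0.748 ≈ 0.8235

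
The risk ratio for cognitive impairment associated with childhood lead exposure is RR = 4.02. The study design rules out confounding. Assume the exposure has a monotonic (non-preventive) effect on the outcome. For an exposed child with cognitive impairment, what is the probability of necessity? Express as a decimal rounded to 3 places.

Under exogeneity and monotonicity, PN = (RR − 1) / RR = 1 − 1/RR.
PN = (4.02 − 1) / 4.02 = 3.02 / 4.02 ≈ 0.7512

PN ≈ 0.751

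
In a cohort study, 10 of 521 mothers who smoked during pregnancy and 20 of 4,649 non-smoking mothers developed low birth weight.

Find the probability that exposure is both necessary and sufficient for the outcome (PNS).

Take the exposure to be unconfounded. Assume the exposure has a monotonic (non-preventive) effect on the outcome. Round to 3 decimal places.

p₁ = P(outcome | exposed) = 10/521 = 0.019194
p₀ = P(outcome | unexposed) = 20/4649 = 0.004302
Under exogeneity and monotonicity, PNS = p₁ − p₀.
PNS = 0.019194 − 0.004302 = 0.014892

PNS ≈ 0.015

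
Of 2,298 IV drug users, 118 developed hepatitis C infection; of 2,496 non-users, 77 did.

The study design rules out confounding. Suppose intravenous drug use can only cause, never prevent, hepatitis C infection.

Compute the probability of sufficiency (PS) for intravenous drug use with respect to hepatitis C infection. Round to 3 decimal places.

p₁ = P(outcome | exposed) = 118/2298 = 0.051349
p₀ = P(outcome | unexposed) = 77/2496 = 0.030849
Under exogeneity and monotonicity, PS = (p₁ − p₀) / (1 − p₀).
PS = (0.051349 − 0.030849) / (1 − 0.030849) = 0.0205 / 0.96915 ≈ 0.0212

PS ≈ 0.021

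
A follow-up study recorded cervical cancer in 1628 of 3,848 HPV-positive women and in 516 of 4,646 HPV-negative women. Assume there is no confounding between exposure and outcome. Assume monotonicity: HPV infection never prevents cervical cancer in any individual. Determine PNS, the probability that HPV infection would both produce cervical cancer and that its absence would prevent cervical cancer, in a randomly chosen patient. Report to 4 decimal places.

PNS ≈ 0.3120

p₁ = P(outcome | exposed) = 1628/3848 = 0.42308
p₀ = P(outcome | unexposed) = 516/4646 = 0.11106
Under exogeneity and monotonicity, PNS = p₁ − p₀.
PNS = 0.42308 − 0.11106 = 0.31201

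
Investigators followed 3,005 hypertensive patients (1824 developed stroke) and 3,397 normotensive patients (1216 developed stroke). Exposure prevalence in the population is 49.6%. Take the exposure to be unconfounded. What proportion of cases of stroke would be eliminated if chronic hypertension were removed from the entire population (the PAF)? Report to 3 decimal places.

PAF ≈ 0.257

p₁ = P(outcome | exposed) = 1824/3005 = 0.60699
p₀ = P(outcome | unexposed) = 1216/3397 = 0.35796
Overall risk P(Y=1) = π·p₁ + (1−π)·p₀ = 0.496×0.60699 + 0.504×0.35796 = 0.48148.
Under exogeneity, PAF = [P(Y=1) − p₀] / P(Y=1).
PAF = (0.48148 − 0.35796) / 0.48148 ≈ 0.2565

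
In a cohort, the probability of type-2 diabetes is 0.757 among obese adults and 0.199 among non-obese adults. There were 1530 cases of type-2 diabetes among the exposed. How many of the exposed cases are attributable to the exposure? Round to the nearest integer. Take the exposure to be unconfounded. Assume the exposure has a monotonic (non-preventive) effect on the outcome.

about 1128 cases

Let p₁ = 0.757, p₀ = 0.199.
PN = (p₁ − p₀)/p₁ = (0.757 − 0.199) / 0.757 ≈ 0.73712.
Attributable cases ≈ PN × (exposed cases) = 0.73712 × 1530 ≈ 1127.79.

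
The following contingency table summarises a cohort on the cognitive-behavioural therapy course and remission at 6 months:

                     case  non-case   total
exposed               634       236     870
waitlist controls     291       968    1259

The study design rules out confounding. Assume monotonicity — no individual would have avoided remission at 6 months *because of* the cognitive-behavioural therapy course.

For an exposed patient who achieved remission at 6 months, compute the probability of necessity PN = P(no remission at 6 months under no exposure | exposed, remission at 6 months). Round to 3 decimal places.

p₁ = P(outcome | exposed) = 634/870 = 0.72874
p₀ = P(outcome | unexposed) = 291/1259 = 0.23114
Under exogeneity and monotonicity, PN = (p₁ − p₀) / p₁.
PN = (0.72874 − 0.23114) / 0.72874 = 0.4976 / 0.72874 ≈ 0.6828

PN ≈ 0.683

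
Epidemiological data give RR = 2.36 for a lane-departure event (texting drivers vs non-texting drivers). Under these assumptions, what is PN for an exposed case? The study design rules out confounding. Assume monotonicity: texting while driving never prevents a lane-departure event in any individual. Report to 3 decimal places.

Under exogeneity and monotonicity, PN = (RR − 1) / RR = 1 − 1/RR.
PN = (2.36 − 1) / 2.36 = 1.36 / 2.36 ≈ 0.5763

PN ≈ 0.576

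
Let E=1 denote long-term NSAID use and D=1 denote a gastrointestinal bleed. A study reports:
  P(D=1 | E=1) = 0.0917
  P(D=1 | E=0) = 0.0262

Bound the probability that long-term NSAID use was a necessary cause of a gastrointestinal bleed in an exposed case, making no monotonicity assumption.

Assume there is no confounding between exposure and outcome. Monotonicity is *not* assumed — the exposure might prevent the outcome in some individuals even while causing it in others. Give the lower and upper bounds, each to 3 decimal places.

0.714 ≤ PN ≤ 1.000

Let p₁ = 0.0917, p₀ = 0.0262.
Under exogeneity alone the bounds on PN are max{0,(p₁−p₀)/p₁} ≤ PN ≤ min{1,(1−p₀)/p₁}.
  lower = (p₁ − p₀)/p₁ = 0.0655 / 0.0917 ≈ 0.7143
  upper = min{1, (1 − p₀)/p₁} = 0.9738 / 0.0917 ≈ 10.6194 → capped at 1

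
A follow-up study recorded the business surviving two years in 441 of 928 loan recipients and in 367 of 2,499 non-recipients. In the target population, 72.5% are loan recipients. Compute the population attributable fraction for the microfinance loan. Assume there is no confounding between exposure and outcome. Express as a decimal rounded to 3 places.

p₁ = P(outcome | exposed) = 441/928 = 0.47522
p₀ = P(outcome | unexposed) = 367/2499 = 0.14686
Overall risk P(Y=1) = π·p₁ + (1−π)·p₀ = 0.725×0.47522 + 0.275×0.14686 = 0.38492.
Under exogeneity, PAF = [P(Y=1) − p₀] / P(Y=1).
PAF = (0.38492 − 0.14686) / 0.38492 ≈ 0.6185

PAF ≈ 0.618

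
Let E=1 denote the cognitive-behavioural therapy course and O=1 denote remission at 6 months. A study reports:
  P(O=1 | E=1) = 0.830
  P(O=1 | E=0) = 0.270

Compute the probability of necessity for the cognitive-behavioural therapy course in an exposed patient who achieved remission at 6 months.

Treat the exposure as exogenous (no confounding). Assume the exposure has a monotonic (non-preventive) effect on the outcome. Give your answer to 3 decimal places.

Let p₁ = 0.83, p₀ = 0.27.
Under exogeneity and monotonicity, PN = (p₁ − p₀) / p₁.
PN = (0.83 − 0.27) / 0.83 = 0.56 / 0.83 ≈ 0.6747

PN ≈ 0.675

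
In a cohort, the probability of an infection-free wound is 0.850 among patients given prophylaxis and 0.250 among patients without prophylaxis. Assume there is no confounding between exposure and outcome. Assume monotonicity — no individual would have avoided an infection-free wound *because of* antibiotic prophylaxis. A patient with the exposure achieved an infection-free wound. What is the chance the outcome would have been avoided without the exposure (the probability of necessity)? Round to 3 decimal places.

PN ≈ 0.706

Let p₁ = 0.85, p₀ = 0.25.
Under exogeneity and monotonicity, PN = (p₁ − p₀) / p₁.
PN = (0.85 − 0.25) / 0.85 = 0.6 / 0.85 ≈ 0.7059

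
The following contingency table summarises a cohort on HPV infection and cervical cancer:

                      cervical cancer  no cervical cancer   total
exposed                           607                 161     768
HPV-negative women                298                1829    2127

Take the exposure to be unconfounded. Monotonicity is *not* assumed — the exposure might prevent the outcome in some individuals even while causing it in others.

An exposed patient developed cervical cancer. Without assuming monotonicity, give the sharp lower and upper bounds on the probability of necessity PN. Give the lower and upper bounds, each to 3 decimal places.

p₁ = P(outcome | exposed) = 607/768 = 0.79036
p₀ = P(outcome | unexposed) = 298/2127 = 0.1401
Under exogeneity alone the bounds on PN are max{0,(p₁−p₀)/p₁} ≤ PN ≤ min{1,(1−p₀)/p₁}.
  lower = (p₁ − p₀)/p₁ = 0.65026 / 0.79036 ≈ 0.8227
  upper = min{1, (1 − p₀)/p₁} = 0.8599 / 0.79036 ≈ 1.0880 → capped at 1

0.823 ≤ PN ≤ 1.000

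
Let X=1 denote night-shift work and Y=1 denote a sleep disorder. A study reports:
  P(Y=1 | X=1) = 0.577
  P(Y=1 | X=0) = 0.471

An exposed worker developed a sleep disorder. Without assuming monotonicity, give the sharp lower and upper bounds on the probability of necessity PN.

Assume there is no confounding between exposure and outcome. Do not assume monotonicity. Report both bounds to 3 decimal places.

0.184 ≤ PN ≤ 0.917

Let p₁ = 0.577, p₀ = 0.471.
Under exogeneity alone the bounds on PN are max{0,(p₁−p₀)/p₁} ≤ PN ≤ min{1,(1−p₀)/p₁}.
  lower = (p₁ − p₀)/p₁ = 0.106 / 0.577 ≈ 0.1837
  upper = min{1, (1 − p₀)/p₁} = 0.529 / 0.577 ≈ 0.9168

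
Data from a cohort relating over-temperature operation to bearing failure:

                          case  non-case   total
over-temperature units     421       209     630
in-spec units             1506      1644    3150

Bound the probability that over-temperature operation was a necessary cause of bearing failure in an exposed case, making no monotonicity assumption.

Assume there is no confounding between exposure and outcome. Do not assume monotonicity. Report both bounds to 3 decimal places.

p₁ = P(outcome | exposed) = 421/630 = 0.66825
p₀ = P(outcome | unexposed) = 1506/3150 = 0.4781
Under exogeneity alone the bounds on PN are max{0,(p₁−p₀)/p₁} ≤ PN ≤ min{1,(1−p₀)/p₁}.
  lower = (p₁ − p₀)/p₁ = 0.19016 / 0.66825 ≈ 0.2846
  upper = min{1, (1 − p₀)/p₁} = 0.5219 / 0.66825 ≈ 0.7810

0.285 ≤ PN ≤ 0.781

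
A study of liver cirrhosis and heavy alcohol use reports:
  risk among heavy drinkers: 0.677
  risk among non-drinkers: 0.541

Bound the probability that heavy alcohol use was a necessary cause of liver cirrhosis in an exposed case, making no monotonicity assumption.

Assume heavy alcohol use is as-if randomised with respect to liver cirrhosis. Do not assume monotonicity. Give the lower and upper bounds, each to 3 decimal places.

0.201 ≤ PN ≤ 0.678

Let p₁ = 0.677, p₀ = 0.541.
Under exogeneity alone the bounds on PN are max{0,(p₁−p₀)/p₁} ≤ PN ≤ min{1,(1−p₀)/p₁}.
  lower = (p₁ − p₀)/p₁ = 0.136 / 0.677 ≈ 0.2009
  upper = min{1, (1 − p₀)/p₁} = 0.459 / 0.677 ≈ 0.6780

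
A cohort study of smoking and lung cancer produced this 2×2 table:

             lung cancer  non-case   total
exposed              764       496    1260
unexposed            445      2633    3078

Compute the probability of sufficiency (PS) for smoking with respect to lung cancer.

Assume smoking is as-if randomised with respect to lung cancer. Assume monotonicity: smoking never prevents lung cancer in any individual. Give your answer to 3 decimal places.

PS ≈ 0.540

p₁ = P(outcome | exposed) = 764/1260 = 0.60635
p₀ = P(outcome | unexposed) = 445/3078 = 0.14457
Under exogeneity and monotonicity, PS = (p₁ − p₀)/(1 − p₀).
PS = (0.60635 − 0.14457) / 0.85543 ≈ 0.5398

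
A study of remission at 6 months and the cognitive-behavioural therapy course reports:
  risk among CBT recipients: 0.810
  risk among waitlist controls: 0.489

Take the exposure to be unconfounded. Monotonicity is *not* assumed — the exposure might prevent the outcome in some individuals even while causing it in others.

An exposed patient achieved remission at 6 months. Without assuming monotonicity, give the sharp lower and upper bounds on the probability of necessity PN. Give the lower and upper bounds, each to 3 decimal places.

0.396 ≤ PN ≤ 0.631

Let p₁ = 0.81, p₀ = 0.489.
Under exogeneity alone the bounds on PN are max{0,(p₁−p₀)/p₁} ≤ PN ≤ min{1,(1−p₀)/p₁}.
  lower = (p₁ − p₀)/p₁ = 0.321 / 0.81 ≈ 0.3963
  upper = min{1, (1 − p₀)/p₁} = 0.511 / 0.81 ≈ 0.6309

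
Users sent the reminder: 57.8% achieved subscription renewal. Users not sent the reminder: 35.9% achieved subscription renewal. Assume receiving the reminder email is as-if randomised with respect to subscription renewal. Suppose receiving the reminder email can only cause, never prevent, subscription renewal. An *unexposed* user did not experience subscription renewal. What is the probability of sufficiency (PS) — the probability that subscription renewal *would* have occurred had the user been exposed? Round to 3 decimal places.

p₁ = 0.578, p₀ = 0.359.
Under exogeneity and monotonicity, PS = (p₁ − p₀) / (1 − p₀).
PS = (0.578 − 0.359) / (1 − 0.359) = 0.219 / 0.641 ≈ 0.3417

PS ≈ 0.342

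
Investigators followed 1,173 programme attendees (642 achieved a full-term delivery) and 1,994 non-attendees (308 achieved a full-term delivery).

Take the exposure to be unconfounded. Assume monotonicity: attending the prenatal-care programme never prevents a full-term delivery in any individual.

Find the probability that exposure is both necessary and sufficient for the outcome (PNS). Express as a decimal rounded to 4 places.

PNS ≈ 0.3929

p₁ = P(outcome | exposed) = 642/1173 = 0.54731
p₀ = P(outcome | unexposed) = 308/1994 = 0.15446
Under exogeneity and monotonicity, PNS = p₁ − p₀.
PNS = 0.54731 − 0.15446 = 0.39285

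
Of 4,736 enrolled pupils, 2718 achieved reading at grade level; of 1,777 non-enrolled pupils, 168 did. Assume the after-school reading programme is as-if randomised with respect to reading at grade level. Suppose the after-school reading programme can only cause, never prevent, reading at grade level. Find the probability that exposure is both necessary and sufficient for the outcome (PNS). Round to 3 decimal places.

PNS ≈ 0.479

p₁ = P(outcome | exposed) = 2718/4736 = 0.5739
p₀ = P(outcome | unexposed) = 168/1777 = 0.094541
Under exogeneity and monotonicity, PNS = p₁ − p₀.
PNS = 0.5739 − 0.094541 = 0.47936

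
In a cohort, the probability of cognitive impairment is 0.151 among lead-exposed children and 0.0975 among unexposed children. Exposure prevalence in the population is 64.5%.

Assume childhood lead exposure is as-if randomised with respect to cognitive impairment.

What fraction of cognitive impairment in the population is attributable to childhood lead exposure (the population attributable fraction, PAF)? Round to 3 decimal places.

PAF ≈ 0.261

Let p₁ = 0.151, p₀ = 0.0975.
Overall risk P(Y=1) = π·p₁ + (1−π)·p₀ = 0.645×0.151 + 0.355×0.0975 = 0.13201.
Under exogeneity, PAF = [P(Y=1) − p₀] / P(Y=1).
PAF = (0.13201 − 0.0975) / 0.13201 ≈ 0.2614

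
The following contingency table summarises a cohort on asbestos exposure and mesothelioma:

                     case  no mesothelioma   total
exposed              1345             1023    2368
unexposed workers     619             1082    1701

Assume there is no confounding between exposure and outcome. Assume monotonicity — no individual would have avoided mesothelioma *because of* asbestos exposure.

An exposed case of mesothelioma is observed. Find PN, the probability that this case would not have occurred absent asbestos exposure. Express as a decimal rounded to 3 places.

PN ≈ 0.359

p₁ = P(outcome | exposed) = 1345/2368 = 0.56799
p₀ = P(outcome | unexposed) = 619/1701 = 0.3639
Under exogeneity and monotonicity, PN = (p₁ − p₀)/p₁.
PN = (0.56799 − 0.3639) / 0.56799 ≈ 0.3593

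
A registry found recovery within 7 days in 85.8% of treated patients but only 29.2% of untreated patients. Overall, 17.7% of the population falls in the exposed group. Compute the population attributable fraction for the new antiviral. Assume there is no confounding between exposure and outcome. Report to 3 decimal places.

p₁ = 0.858, p₀ = 0.292.
Overall risk P(Y=1) = π·p₁ + (1−π)·p₀ = 0.177×0.858 + 0.823×0.292 = 0.39218.
Under exogeneity, PAF = [P(Y=1) − p₀] / P(Y=1).
PAF = (0.39218 − 0.292) / 0.39218 ≈ 0.2554

PAF ≈ 0.255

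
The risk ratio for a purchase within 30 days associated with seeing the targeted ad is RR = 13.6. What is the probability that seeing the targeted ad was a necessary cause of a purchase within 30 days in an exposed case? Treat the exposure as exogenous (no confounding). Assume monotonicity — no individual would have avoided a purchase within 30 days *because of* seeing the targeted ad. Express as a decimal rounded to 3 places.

Under exogeneity and monotonicity, PN = (RR − 1) / RR = 1 − 1/RR.
PN = (13.6 − 1) / 13.6 = 12.6 / 13.6 ≈ 0.9265

PN ≈ 0.926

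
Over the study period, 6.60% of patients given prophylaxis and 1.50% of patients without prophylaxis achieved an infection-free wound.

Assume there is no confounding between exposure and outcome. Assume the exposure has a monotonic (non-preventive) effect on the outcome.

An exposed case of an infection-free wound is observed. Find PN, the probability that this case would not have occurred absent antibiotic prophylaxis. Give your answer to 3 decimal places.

p₁ = 0.066, p₀ = 0.015.
Under exogeneity and monotonicity, PN = (p₁ − p₀) / p₁.
PN = (0.066 − 0.015) / 0.066 = 0.051 / 0.066 ≈ 0.7727

PN ≈ 0.773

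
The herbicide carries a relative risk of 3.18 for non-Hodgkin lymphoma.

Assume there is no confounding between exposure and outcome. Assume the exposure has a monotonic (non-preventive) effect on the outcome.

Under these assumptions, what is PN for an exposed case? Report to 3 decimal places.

Under exogeneity and monotonicity, PN = (RR − 1) / RR = 1 − 1/RR.
PN = (3.18 − 1) / 3.18 = 2.18 / 3.18 ≈ 0.6855

PN ≈ 0.686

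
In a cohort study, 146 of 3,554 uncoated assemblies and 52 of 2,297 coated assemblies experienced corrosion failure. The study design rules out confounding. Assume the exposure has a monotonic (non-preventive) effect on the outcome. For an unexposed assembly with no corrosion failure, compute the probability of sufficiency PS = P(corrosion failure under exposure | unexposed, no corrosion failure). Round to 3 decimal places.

PS ≈ 0.019

p₁ = P(outcome | exposed) = 146/3554 = 0.04108
p₀ = P(outcome | unexposed) = 52/2297 = 0.022638
Under exogeneity and monotonicity, PS = (p₁ − p₀) / (1 − p₀).
PS = (0.04108 − 0.022638) / (1 − 0.022638) = 0.018442 / 0.97736 ≈ 0.0189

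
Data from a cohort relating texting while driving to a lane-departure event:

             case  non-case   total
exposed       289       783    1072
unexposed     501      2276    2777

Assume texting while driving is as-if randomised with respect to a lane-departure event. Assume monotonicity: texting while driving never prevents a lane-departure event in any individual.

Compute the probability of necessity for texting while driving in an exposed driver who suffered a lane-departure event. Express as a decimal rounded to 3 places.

p₁ = P(outcome | exposed) = 289/1072 = 0.26959
p₀ = P(outcome | unexposed) = 501/2777 = 0.18041
Under exogeneity and monotonicity, PN = (p₁ − p₀)/p₁.
PN = (0.26959 − 0.18041) / 0.26959 ≈ 0.3308

PN ≈ 0.331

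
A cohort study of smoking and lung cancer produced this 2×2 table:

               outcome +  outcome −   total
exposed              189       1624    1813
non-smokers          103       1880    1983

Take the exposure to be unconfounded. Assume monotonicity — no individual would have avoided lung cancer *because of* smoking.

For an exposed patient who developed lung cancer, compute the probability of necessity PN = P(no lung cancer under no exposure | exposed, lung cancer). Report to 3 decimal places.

PN ≈ 0.502

p₁ = P(outcome | exposed) = 189/1813 = 0.10425
p₀ = P(outcome | unexposed) = 103/1983 = 0.051942
Under exogeneity and monotonicity, PN = (p₁ − p₀) / p₁.
PN = (0.10425 − 0.051942) / 0.10425 = 0.052306 / 0.10425 ≈ 0.5017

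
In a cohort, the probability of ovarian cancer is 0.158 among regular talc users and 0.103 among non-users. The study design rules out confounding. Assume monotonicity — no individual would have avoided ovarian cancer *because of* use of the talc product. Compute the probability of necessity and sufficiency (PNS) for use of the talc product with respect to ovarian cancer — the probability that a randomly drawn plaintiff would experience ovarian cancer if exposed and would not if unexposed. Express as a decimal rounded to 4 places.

PNS ≈ 0.0550

Let p₁ = 0.158, p₀ = 0.103.
Under exogeneity and monotonicity, PNS = p₁ − p₀.
PNS = 0.158 − 0.103 = 0.055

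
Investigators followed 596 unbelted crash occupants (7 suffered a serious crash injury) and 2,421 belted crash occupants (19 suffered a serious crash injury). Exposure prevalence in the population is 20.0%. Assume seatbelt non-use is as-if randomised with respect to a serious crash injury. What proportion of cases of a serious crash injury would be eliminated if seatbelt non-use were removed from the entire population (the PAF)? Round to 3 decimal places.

p₁ = P(outcome | exposed) = 7/596 = 0.011745
p₀ = P(outcome | unexposed) = 19/2421 = 0.007848
Overall risk P(Y=1) = π·p₁ + (1−π)·p₀ = 0.2×0.011745 + 0.8×0.007848 = 0.0086274.
Under exogeneity, PAF = [P(Y=1) − p₀] / P(Y=1).
PAF = (0.0086274 − 0.007848) / 0.0086274 ≈ 0.0903

PAF ≈ 0.090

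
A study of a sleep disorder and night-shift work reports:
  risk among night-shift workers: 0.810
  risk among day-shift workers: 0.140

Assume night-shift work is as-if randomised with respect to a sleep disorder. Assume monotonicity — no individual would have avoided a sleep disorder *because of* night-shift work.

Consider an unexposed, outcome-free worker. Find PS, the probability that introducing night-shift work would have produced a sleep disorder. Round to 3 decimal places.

Let p₁ = 0.81, p₀ = 0.14.
Under exogeneity and monotonicity, PS = (p₁ − p₀) / (1 − p₀).
PS = (0.81 − 0.14) / (1 − 0.14) = 0.67 / 0.86 ≈ 0.7791

PS ≈ 0.779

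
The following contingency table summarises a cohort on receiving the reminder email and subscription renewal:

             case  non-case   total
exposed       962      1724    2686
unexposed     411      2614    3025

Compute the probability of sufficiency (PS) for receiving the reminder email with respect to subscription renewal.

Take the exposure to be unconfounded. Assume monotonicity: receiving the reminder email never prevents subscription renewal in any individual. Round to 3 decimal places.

p₁ = P(outcome | exposed) = 962/2686 = 0.35815
p₀ = P(outcome | unexposed) = 411/3025 = 0.13587
Under exogeneity and monotonicity, PS = (p₁ − p₀) / (1 − p₀).
PS = (0.35815 − 0.13587) / (1 − 0.13587) = 0.22229 / 0.86413 ≈ 0.2572

PS ≈ 0.257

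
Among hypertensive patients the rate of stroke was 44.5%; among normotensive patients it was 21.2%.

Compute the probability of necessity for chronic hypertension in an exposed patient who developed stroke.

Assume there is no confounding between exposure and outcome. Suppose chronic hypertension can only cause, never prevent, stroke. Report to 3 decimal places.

p₁ = 0.445, p₀ = 0.212.
Under exogeneity and monotonicity, PN = (p₁ − p₀) / p₁.
PN = (0.445 − 0.212) / 0.445 = 0.233 / 0.445 ≈ 0.5236

PN ≈ 0.524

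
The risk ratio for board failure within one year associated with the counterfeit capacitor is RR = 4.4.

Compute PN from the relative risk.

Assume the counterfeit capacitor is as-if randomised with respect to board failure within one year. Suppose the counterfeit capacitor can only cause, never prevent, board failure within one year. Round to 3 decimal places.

PN ≈ 0.773

Under exogeneity and monotonicity, PN = (RR − 1) / RR = 1 − 1/RR.
PN = (4.4 − 1) / 4.4 = 3.4 / 4.4 ≈ 0.7727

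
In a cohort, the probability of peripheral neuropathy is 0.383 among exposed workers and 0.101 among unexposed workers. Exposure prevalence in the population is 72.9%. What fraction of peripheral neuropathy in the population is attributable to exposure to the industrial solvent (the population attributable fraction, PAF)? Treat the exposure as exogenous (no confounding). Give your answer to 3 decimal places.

PAF ≈ 0.671

Let p₁ = 0.383, p₀ = 0.101.
Overall risk P(Y=1) = π·p₁ + (1−π)·p₀ = 0.729×0.383 + 0.271×0.101 = 0.30658.
Under exogeneity, PAF = [P(Y=1) − p₀] / P(Y=1).
PAF = (0.30658 − 0.101) / 0.30658 ≈ 0.6706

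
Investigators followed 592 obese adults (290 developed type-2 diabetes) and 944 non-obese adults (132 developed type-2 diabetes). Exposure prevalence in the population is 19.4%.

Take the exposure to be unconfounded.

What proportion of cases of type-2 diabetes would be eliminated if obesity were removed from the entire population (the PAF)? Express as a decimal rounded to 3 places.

p₁ = P(outcome | exposed) = 290/592 = 0.48986
p₀ = P(outcome | unexposed) = 132/944 = 0.13983
Overall risk P(Y=1) = π·p₁ + (1−π)·p₀ = 0.194×0.48986 + 0.806×0.13983 = 0.20774.
Under exogeneity, PAF = [P(Y=1) − p₀] / P(Y=1).
PAF = (0.20774 − 0.13983) / 0.20774 ≈ 0.3269

PAF ≈ 0.327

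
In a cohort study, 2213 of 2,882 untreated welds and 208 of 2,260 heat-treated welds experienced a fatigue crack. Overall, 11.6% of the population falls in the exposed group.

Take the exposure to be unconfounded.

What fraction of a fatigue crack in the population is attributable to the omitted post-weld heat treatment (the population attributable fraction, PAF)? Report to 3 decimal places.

PAF ≈ 0.460

p₁ = P(outcome | exposed) = 2213/2882 = 0.76787
p₀ = P(outcome | unexposed) = 208/2260 = 0.092035
Overall risk P(Y=1) = π·p₁ + (1−π)·p₀ = 0.116×0.76787 + 0.884×0.092035 = 0.17043.
Under exogeneity, PAF = [P(Y=1) − p₀] / P(Y=1).
PAF = (0.17043 − 0.092035) / 0.17043 ≈ 0.4600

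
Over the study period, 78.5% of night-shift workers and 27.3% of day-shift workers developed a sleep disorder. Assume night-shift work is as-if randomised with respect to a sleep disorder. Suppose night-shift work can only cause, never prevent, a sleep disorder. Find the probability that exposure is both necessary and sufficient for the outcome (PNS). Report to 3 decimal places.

PNS ≈ 0.512

p₁ = 0.785, p₀ = 0.273.
Under exogeneity and monotonicity, PNS = p₁ − p₀.
PNS = 0.785 − 0.273 = 0.512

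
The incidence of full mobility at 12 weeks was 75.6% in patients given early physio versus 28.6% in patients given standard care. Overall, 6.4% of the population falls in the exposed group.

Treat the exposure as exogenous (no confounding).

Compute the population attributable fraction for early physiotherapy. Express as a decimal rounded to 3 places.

PAF ≈ 0.095

p₁ = 0.756, p₀ = 0.286.
Overall risk P(Y=1) = π·p₁ + (1−π)·p₀ = 0.064×0.756 + 0.936×0.286 = 0.31608.
Under exogeneity, PAF = [P(Y=1) − p₀] / P(Y=1).
PAF = (0.31608 − 0.286) / 0.31608 ≈ 0.0952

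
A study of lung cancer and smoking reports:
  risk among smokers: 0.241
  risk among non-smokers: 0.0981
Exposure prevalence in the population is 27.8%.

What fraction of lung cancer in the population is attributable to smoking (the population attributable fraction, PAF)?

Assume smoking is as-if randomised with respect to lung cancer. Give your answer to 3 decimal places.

Let p₁ = 0.241, p₀ = 0.0981.
Overall risk P(Y=1) = π·p₁ + (1−π)·p₀ = 0.278×0.241 + 0.722×0.0981 = 0.13783.
Under exogeneity, PAF = [P(Y=1) − p₀] / P(Y=1).
PAF = (0.13783 − 0.0981) / 0.13783 ≈ 0.2882

PAF ≈ 0.288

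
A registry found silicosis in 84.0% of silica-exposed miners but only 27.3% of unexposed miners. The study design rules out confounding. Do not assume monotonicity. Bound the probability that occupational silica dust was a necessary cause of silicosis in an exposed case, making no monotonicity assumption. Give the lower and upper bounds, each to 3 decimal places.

p₁ = 0.84, p₀ = 0.273.
Under exogeneity alone the bounds on PN are max{0,(p₁−p₀)/p₁} ≤ PN ≤ min{1,(1−p₀)/p₁}.
  lower = (p₁ − p₀)/p₁ = 0.567 / 0.84 ≈ 0.6750
  upper = min{1, (1 − p₀)/p₁} = 0.727 / 0.84 ≈ 0.8655

0.675 ≤ PN ≤ 0.865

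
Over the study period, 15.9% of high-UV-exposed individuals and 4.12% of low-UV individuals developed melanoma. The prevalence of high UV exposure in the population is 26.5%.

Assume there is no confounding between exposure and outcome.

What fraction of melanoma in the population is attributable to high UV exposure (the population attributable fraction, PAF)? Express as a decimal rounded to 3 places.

p₁ = 0.159, p₀ = 0.0412.
Overall risk P(Y=1) = π·p₁ + (1−π)·p₀ = 0.265×0.159 + 0.735×0.0412 = 0.072417.
Under exogeneity, PAF = [P(Y=1) − p₀] / P(Y=1).
PAF = (0.072417 − 0.0412) / 0.072417 ≈ 0.4311

PAF ≈ 0.431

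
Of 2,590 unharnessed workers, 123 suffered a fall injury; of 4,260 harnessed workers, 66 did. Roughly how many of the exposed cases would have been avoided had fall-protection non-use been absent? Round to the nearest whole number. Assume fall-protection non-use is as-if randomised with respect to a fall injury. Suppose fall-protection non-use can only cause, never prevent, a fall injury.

p₁ = P(outcome | exposed) = 123/2590 = 0.04749
p₀ = P(outcome | unexposed) = 66/4260 = 0.015493
PN = (p₁ − p₀)/p₁ = (0.04749 − 0.015493) / 0.04749 ≈ 0.67377.
Attributable cases ≈ PN × (exposed cases) = 0.67377 × 123 ≈ 82.87.

about 83 cases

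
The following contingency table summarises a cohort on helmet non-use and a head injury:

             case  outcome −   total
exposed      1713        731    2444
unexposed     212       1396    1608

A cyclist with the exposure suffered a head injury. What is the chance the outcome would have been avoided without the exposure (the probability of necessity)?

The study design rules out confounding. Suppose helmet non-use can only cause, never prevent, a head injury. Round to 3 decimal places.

PN ≈ 0.812

p₁ = P(outcome | exposed) = 1713/2444 = 0.7009
p₀ = P(outcome | unexposed) = 212/1608 = 0.13184
Under exogeneity and monotonicity, PN = (p₁ − p₀)/p₁.
PN = (0.7009 − 0.13184) / 0.7009 ≈ 0.8119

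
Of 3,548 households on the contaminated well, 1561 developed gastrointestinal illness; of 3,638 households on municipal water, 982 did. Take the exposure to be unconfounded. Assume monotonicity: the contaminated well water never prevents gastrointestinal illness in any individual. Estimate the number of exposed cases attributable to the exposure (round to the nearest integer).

p₁ = P(outcome | exposed) = 1561/3548 = 0.43997
p₀ = P(outcome | unexposed) = 982/3638 = 0.26993
PN = (p₁ − p₀)/p₁ = (0.43997 − 0.26993) / 0.43997 ≈ 0.38648.
Attributable cases ≈ PN × (exposed cases) = 0.38648 × 1561 ≈ 603.29.

about 603 cases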